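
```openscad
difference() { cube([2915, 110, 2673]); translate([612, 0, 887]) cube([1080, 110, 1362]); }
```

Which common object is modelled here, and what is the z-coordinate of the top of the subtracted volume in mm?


A wall with a window opening. The window head height is 2249 mm.

A wall with a rectangular opening subtracted — a window. Sill at z = 887, opening 1362 mm tall, so the head is at 887 + 1362 = 2249 mm.


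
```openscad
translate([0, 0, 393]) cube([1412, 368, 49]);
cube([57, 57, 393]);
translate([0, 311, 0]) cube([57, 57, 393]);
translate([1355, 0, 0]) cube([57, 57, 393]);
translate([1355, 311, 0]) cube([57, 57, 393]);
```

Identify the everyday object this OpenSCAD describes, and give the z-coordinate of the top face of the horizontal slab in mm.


A bench. The seat-top height is 442 mm.

A long slab on four corner posts — a bench. The slab sits at z = 393 with thickness 49, so the top is 393 + 49 = 442 mm.


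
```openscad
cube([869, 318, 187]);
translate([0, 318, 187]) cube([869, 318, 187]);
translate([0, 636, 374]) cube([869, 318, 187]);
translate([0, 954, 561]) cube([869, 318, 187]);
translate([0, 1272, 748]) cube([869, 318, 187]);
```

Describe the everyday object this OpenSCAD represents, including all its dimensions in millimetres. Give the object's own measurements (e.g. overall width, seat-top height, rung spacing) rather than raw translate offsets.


A straight staircase of 5 solid steps. Each step is 869 mm wide (x), 318 mm deep (y, the going) and 187 mm tall (the rise). The first step rests on the floor; each subsequent step sits one going further in +y and one rise higher in +z, directly behind and above the previous step with no overlap.


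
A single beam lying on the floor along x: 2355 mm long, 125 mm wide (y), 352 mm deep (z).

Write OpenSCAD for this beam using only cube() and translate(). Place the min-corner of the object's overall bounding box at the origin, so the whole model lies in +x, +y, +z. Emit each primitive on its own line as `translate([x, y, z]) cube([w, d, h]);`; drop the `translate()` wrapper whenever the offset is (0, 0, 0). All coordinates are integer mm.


cube([2355, 125, 352]);


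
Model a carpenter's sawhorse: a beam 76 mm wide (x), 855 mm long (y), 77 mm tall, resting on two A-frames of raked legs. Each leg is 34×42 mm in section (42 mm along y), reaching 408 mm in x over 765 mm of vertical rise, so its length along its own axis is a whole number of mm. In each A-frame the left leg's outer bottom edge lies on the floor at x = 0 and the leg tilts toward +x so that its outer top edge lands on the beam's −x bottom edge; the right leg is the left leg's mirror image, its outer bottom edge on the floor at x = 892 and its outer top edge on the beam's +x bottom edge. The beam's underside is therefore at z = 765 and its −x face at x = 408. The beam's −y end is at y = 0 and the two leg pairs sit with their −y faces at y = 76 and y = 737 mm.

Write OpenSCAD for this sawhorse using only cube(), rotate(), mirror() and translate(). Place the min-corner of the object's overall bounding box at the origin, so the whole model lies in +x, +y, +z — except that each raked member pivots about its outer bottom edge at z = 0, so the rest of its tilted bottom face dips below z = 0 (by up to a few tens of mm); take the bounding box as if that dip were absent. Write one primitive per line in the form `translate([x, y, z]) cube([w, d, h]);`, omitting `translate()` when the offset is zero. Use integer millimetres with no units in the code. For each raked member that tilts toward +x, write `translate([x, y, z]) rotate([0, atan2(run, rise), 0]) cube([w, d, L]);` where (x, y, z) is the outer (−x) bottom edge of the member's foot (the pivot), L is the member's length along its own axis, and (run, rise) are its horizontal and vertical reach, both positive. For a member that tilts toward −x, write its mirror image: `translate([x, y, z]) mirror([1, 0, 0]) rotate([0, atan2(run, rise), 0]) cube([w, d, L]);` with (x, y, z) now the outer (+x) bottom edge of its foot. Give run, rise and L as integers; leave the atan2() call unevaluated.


translate([408, 0, 765]) cube([76, 855, 77]);
translate([0, 76, 0]) rotate([0, atan2(408, 765), 0]) cube([34, 42, 867]);
translate([892, 76, 0]) mirror([1, 0, 0]) rotate([0, atan2(408, 765), 0]) cube([34, 42, 867]);
translate([0, 737, 0]) rotate([0, atan2(408, 765), 0]) cube([34, 42, 867]);
translate([892, 737, 0]) mirror([1, 0, 0]) rotate([0, atan2(408, 765), 0]) cube([34, 42, 867]);


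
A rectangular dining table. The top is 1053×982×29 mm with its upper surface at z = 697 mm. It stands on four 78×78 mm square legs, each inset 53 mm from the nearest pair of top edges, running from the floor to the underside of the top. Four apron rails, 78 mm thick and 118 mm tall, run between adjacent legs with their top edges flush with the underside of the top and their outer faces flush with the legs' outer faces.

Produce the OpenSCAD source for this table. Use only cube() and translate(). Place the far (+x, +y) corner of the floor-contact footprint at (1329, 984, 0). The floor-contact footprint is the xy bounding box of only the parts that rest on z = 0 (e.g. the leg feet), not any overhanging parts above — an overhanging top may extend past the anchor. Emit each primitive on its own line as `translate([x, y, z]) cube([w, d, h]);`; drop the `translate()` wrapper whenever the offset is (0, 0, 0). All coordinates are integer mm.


// leg_h = 697 - 29 = 668
// apron z = 668 - 118 = 550
translate([329, 55, 668]) cube([1053, 982, 29]);
translate([382, 108, 0]) cube([78, 78, 668]);
translate([1251, 108, 0]) cube([78, 78, 668]);
translate([382, 906, 0]) cube([78, 78, 668]);
translate([1251, 906, 0]) cube([78, 78, 668]);
translate([460, 108, 550]) cube([791, 78, 118]);
translate([460, 906, 550]) cube([791, 78, 118]);
translate([382, 186, 550]) cube([78, 720, 118]);
translate([1251, 186, 550]) cube([78, 720, 118]);


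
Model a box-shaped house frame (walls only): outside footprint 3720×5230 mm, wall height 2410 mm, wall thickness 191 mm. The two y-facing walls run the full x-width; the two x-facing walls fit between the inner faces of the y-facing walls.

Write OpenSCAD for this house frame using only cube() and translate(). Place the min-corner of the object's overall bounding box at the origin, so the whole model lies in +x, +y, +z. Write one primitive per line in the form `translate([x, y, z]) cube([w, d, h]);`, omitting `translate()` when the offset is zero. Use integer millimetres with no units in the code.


cube([3720, 191, 2410]);
translate([0, 5039, 0]) cube([3720, 191, 2410]);
translate([0, 191, 0]) cube([191, 4848, 2410]);
translate([3529, 191, 0]) cube([191, 4848, 2410]);


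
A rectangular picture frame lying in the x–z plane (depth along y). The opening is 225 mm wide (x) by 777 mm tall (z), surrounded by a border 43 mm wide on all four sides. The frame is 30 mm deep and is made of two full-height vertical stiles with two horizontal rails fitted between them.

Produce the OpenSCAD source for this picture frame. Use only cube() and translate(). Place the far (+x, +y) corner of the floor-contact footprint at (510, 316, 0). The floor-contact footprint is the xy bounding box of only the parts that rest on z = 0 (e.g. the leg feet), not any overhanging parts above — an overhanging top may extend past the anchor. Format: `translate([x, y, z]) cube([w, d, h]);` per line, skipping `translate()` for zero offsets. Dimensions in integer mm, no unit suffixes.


translate([199, 286, 0]) cube([43, 30, 863]);
translate([467, 286, 0]) cube([43, 30, 863]);
translate([242, 286, 0]) cube([225, 30, 43]);
translate([242, 286, 820]) cube([225, 30, 43]);


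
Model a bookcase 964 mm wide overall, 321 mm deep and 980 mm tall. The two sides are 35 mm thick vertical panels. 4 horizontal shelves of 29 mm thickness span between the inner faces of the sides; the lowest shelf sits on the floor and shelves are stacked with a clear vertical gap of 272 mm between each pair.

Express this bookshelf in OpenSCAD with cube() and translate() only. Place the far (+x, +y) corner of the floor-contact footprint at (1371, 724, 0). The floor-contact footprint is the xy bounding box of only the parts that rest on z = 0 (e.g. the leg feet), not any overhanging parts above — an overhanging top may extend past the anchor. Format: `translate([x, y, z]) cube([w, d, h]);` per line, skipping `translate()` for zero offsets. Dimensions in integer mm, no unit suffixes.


translate([407, 403, 0]) cube([35, 321, 980]);
translate([1336, 403, 0]) cube([35, 321, 980]);
translate([442, 403, 0]) cube([894, 321, 29]);
translate([442, 403, 301]) cube([894, 321, 29]);
translate([442, 403, 602]) cube([894, 321, 29]);
translate([442, 403, 903]) cube([894, 321, 29]);


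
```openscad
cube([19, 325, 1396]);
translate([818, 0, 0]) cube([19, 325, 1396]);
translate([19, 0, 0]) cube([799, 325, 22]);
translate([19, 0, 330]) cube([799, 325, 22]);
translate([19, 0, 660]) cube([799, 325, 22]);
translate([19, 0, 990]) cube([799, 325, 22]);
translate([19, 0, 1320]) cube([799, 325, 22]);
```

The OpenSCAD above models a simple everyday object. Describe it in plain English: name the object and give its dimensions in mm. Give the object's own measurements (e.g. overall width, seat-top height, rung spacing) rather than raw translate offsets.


An open bookshelf. Two side panels, each 19 mm thick, 325 mm deep and 1396 mm tall, stand 837 mm apart (outside-to-outside). Between them sit 5 shelves, each 22 mm thick and 325 mm deep, spanning the full gap between the sides. The bottom shelf rests on the floor (its underside at z = 0) and the clear gap between one shelf's top and the next shelf's underside is 308 mm.


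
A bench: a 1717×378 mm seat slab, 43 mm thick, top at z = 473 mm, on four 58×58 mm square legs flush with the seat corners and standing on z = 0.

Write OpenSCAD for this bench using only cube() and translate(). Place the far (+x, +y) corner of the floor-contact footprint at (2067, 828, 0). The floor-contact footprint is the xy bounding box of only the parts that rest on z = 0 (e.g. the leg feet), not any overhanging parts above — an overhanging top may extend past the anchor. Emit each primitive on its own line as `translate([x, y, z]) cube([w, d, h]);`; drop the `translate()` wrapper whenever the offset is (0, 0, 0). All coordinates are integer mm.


// leg_h = 473 − 43 = 430
translate([350, 450, 430]) cube([1717, 378, 43]);
translate([350, 450, 0]) cube([58, 58, 430]);
translate([350, 770, 0]) cube([58, 58, 430]);
translate([2009, 450, 0]) cube([58, 58, 430]);
translate([2009, 770, 0]) cube([58, 58, 430]);


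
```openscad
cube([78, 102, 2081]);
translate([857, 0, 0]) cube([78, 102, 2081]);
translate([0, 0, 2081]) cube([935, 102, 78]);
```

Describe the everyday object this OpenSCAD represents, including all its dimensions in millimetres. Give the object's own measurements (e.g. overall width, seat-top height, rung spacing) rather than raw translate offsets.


A door frame. The clear opening is 779 mm wide and 2081 mm high. Two 78 mm wide jambs, 102 mm deep, stand either side of the opening from the floor to the top of the opening. A 78 mm thick head sits across the top of both jambs, spanning the full outside width of the frame.


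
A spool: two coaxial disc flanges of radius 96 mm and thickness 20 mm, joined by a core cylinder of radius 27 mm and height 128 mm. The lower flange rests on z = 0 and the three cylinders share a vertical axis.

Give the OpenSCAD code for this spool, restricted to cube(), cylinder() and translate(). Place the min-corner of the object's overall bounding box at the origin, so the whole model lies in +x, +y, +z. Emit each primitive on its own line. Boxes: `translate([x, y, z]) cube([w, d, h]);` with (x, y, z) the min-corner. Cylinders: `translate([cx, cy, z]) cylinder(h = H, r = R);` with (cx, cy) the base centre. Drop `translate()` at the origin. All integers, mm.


translate([96, 96, 0]) cylinder(h = 20, r = 96);
translate([96, 96, 20]) cylinder(h = 128, r = 27);
translate([96, 96, 148]) cylinder(h = 20, r = 96);


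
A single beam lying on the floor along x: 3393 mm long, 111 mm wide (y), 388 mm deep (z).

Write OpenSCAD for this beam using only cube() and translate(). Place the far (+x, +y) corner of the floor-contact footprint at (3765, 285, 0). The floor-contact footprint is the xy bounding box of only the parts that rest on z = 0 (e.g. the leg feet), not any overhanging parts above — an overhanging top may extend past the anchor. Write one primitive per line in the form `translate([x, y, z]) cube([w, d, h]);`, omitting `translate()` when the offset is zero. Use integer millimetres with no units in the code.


translate([372, 174, 0]) cube([3393, 111, 388]);


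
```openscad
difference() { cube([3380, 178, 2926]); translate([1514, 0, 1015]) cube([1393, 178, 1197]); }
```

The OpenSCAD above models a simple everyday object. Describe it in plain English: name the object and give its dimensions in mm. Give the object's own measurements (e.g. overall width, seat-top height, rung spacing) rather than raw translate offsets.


A wall 3380 mm long (x), 178 mm thick (y), 2926 mm tall, with a rectangular window opening cut through it. The opening is 1393 mm wide and 1197 mm tall; its sill is at z = 1015 mm and its near (−x) edge is 1514 mm from the wall's −x end. The opening passes through the full wall thickness.


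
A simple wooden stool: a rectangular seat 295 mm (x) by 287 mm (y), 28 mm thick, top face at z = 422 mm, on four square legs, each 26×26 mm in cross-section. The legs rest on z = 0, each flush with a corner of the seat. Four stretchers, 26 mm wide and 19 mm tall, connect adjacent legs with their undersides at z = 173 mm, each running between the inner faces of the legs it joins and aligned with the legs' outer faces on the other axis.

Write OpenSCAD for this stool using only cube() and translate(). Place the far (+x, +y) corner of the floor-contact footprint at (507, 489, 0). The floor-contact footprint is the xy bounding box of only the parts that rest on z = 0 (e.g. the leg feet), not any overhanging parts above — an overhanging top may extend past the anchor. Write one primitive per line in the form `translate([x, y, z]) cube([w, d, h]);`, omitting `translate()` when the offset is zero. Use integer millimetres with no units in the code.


translate([212, 202, 394]) cube([295, 287, 28]);
translate([212, 202, 0]) cube([26, 26, 394]);
translate([481, 202, 0]) cube([26, 26, 394]);
translate([212, 463, 0]) cube([26, 26, 394]);
translate([481, 463, 0]) cube([26, 26, 394]);
translate([238, 202, 173]) cube([243, 26, 19]);
translate([238, 463, 173]) cube([243, 26, 19]);
translate([212, 228, 173]) cube([26, 235, 19]);
translate([481, 228, 173]) cube([26, 235, 19]);


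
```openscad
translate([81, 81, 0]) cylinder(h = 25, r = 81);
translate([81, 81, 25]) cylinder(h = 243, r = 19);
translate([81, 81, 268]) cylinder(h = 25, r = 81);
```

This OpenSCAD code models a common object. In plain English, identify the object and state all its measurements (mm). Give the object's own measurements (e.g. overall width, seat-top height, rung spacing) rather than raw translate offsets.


A spool: two coaxial disc flanges of radius 81 mm and thickness 25 mm, joined by a core cylinder of radius 19 mm and height 243 mm. The lower flange rests on z = 0 and the three cylinders share a vertical axis.


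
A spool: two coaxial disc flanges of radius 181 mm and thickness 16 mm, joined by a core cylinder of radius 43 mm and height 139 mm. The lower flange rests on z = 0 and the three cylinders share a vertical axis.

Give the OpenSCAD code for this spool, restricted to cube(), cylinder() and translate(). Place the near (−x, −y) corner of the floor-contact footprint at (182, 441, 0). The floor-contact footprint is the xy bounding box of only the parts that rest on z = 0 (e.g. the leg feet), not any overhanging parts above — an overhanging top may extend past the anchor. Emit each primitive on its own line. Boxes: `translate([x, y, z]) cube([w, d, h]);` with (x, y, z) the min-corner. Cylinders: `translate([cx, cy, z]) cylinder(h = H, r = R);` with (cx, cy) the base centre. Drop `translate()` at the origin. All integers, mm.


translate([363, 622, 0]) cylinder(h = 16, r = 181);
translate([363, 622, 16]) cylinder(h = 139, r = 43);
translate([363, 622, 155]) cylinder(h = 16, r = 181);


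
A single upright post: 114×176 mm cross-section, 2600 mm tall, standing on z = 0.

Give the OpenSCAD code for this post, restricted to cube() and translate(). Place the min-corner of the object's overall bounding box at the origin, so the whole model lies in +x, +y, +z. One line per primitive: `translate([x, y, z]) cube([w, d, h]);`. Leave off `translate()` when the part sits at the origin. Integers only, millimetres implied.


cube([114, 176, 2600]);


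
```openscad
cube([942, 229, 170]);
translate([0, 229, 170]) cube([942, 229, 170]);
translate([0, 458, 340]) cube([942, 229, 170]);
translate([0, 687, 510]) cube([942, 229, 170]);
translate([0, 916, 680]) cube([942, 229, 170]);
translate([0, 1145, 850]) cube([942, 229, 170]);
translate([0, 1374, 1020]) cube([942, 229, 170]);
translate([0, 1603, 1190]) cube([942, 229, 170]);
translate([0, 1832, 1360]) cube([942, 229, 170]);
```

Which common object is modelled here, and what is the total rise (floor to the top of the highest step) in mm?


A staircase. The total rise is 1530 mm.

9 identical blocks, each offset up and back from the previous — a staircase. Each step is 170 mm tall and there are 9 of them, so the total rise is 9 × 170 = 1530 mm.


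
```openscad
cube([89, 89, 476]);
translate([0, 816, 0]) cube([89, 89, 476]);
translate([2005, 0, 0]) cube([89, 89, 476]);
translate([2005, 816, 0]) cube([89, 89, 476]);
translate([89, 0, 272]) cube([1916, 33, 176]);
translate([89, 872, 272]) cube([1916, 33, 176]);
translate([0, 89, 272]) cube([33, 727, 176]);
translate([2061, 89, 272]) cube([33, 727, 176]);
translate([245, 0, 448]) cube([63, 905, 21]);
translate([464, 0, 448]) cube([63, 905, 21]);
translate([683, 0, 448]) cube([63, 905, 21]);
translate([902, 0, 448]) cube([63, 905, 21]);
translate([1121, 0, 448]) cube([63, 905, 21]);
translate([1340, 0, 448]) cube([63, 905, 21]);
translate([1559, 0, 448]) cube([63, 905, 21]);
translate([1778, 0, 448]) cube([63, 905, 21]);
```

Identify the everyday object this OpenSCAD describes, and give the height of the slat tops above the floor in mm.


A bed frame. The slat-top height is 469 mm.

Four posts, four rails, and a row of slats — a bed frame. Slats sit on the rails at z = 272 + 176 = 448; with slat thickness 21, the top is 469 mm.


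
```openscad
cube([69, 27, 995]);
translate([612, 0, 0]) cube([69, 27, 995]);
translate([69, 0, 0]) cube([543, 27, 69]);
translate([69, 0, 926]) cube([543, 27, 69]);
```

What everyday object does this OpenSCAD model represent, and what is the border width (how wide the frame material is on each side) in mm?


A picture frame. The border width is 69 mm.

Four thin pieces enclosing a rectangular opening — a picture frame. The two full-height stiles are 995 mm tall; the top rail sits at z = 926 and is 69 mm tall, so the border above the opening is 995 − 926 = 69 mm, matching the stile x-width.


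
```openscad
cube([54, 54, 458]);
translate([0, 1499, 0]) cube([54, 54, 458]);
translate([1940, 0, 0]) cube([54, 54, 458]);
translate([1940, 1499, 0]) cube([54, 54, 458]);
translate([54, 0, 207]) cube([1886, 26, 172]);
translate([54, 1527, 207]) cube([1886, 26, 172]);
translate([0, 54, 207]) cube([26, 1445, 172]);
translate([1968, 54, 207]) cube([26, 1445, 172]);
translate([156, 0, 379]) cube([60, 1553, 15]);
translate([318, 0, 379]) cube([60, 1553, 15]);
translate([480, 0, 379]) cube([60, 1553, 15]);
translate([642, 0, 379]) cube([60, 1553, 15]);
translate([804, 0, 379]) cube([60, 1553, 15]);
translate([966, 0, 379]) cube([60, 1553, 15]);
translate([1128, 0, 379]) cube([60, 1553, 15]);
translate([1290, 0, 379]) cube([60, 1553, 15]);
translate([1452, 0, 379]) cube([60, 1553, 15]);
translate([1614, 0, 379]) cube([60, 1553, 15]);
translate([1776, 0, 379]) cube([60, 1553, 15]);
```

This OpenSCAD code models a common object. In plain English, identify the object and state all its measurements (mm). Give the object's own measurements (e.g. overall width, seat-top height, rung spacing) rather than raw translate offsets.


A bed frame 1994 mm long (x) by 1553 mm wide (y). Four 54×54 mm corner posts, 458 mm tall, at the corners of the footprint. Four rails of 26 mm thickness and 172 mm height run between adjacent posts with their undersides at z = 207 mm, their outer faces flush with the outside of the frame (the two x-running rails run between the posts' inner faces; the two y-running rails run between the posts' inner faces). 11 slats, each 60 mm wide (x) and 15 mm thick, lie across the top of the two x-running rails, running the full 1553 mm width of the frame in y; along x they sit between the end posts with a 102 mm gap after the −x posts and between neighbouring slats, leaving 104 mm before the +x posts.


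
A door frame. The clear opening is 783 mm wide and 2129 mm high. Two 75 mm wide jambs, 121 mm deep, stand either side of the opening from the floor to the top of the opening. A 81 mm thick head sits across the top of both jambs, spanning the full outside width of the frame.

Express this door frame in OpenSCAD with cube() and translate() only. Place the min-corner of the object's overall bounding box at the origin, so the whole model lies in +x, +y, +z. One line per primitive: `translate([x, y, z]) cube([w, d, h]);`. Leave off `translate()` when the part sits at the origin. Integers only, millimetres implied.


cube([75, 121, 2129]);
translate([858, 0, 0]) cube([75, 121, 2129]);
translate([0, 0, 2129]) cube([933, 121, 81]);


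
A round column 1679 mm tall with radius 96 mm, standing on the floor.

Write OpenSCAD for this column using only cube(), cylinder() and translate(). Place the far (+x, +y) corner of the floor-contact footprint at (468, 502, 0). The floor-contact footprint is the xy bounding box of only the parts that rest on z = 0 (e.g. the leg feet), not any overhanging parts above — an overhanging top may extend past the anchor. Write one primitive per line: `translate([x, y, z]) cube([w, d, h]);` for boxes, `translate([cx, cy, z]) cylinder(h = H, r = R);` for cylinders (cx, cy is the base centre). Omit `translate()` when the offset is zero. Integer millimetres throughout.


translate([372, 406, 0]) cylinder(h = 1679, r = 96);


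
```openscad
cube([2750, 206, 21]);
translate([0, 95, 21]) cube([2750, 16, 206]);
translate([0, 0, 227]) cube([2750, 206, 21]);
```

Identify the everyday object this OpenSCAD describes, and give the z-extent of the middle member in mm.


An I-beam. The web height is 206 mm.

Two wide flanges with a thin centred web — an I-beam. Overall 248 mm minus two 21 mm flanges gives a web of 248 − 2·21 = 206 mm.


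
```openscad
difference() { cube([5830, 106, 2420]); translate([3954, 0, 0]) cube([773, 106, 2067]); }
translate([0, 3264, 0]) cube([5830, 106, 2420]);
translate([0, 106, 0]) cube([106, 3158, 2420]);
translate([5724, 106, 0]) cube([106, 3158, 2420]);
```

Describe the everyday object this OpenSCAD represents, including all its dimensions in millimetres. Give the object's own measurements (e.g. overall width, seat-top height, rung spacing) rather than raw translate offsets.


A single room: four walls, each 2420 mm tall and 106 mm thick, enclosing an outside footprint 5830×3370 mm (x × y), no floor or roof. The front and back walls (−y and +y sides) run the full x-width; the side walls fit between their inner faces. A door opening 773 mm wide and 2067 mm tall is cut through the front wall from the floor up, its −x edge 3954 mm from the wall's −x end.


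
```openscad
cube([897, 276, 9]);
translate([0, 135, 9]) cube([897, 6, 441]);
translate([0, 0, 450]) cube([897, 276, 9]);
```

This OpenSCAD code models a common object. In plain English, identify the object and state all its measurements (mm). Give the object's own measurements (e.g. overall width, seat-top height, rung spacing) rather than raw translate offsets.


An I-beam lying along x, 897 mm long. Overall section height 459 mm. Two flanges 276 mm wide (y) and 9 mm thick, one on the floor and one at the top; a web 6 mm thick runs between them, centred on the flange width.


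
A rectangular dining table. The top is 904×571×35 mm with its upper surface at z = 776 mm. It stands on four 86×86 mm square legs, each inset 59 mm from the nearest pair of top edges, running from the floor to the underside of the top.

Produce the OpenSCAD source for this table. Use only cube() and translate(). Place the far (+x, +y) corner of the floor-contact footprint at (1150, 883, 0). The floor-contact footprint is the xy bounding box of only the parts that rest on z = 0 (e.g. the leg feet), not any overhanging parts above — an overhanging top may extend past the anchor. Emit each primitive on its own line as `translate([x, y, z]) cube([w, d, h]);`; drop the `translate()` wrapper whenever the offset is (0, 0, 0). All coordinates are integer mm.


translate([305, 371, 741]) cube([904, 571, 35]);
translate([364, 430, 0]) cube([86, 86, 741]);
translate([1064, 430, 0]) cube([86, 86, 741]);
translate([364, 797, 0]) cube([86, 86, 741]);
translate([1064, 797, 0]) cube([86, 86, 741]);


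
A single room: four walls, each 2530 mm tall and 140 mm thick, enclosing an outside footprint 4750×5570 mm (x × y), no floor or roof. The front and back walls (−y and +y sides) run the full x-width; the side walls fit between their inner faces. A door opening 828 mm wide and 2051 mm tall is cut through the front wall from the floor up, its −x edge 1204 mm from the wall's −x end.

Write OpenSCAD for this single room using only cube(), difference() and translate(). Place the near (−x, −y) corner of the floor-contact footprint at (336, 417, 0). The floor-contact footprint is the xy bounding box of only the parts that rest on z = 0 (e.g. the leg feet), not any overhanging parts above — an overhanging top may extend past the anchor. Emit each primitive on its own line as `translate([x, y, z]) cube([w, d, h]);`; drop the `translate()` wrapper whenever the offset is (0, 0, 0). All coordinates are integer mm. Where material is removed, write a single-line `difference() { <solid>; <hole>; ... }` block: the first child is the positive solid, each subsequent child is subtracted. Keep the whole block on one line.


difference() { translate([336, 417, 0]) cube([4750, 140, 2530]); translate([1540, 417, 0]) cube([828, 140, 2051]); }
translate([336, 5847, 0]) cube([4750, 140, 2530]);
translate([336, 557, 0]) cube([140, 5290, 2530]);
translate([4946, 557, 0]) cube([140, 5290, 2530]);


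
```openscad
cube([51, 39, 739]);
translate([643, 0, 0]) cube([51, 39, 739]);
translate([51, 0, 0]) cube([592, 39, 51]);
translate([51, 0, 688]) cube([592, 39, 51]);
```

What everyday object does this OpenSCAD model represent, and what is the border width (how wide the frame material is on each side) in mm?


A picture frame. The border width is 51 mm.

Four thin pieces enclosing a rectangular opening — a picture frame. The two full-height stiles are 739 mm tall; the top rail sits at z = 688 and is 51 mm tall, so the border above the opening is 739 − 688 = 51 mm, matching the stile x-width.


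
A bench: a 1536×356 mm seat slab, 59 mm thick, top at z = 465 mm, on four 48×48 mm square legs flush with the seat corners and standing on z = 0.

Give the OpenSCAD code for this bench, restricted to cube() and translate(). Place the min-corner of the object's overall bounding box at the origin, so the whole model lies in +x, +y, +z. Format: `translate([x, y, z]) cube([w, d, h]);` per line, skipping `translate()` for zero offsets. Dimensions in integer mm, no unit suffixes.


translate([0, 0, 406]) cube([1536, 356, 59]);
cube([48, 48, 406]);
translate([0, 308, 0]) cube([48, 48, 406]);
translate([1488, 0, 0]) cube([48, 48, 406]);
translate([1488, 308, 0]) cube([48, 48, 406]);


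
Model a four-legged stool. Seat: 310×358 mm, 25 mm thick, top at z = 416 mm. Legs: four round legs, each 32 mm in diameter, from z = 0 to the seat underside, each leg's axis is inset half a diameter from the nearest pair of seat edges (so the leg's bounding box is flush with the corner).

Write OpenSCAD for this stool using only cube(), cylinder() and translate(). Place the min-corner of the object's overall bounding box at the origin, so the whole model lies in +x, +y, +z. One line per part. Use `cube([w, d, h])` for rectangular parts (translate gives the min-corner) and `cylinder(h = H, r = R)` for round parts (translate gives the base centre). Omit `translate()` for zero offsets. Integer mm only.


translate([0, 0, 391]) cube([310, 358, 25]);
translate([16, 16, 0]) cylinder(h = 391, r = 16);
translate([294, 16, 0]) cylinder(h = 391, r = 16);
translate([16, 342, 0]) cylinder(h = 391, r = 16);
translate([294, 342, 0]) cylinder(h = 391, r = 16);


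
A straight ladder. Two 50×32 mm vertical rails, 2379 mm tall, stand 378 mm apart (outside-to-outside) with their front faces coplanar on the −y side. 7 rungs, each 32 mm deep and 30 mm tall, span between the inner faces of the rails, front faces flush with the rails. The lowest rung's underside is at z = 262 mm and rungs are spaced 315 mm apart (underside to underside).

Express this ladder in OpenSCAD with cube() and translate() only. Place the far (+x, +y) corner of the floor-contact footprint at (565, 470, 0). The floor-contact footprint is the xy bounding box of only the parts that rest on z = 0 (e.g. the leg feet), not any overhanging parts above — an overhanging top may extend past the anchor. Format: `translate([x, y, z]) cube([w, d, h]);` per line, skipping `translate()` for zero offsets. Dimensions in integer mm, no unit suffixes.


translate([187, 438, 0]) cube([50, 32, 2379]);
translate([515, 438, 0]) cube([50, 32, 2379]);
translate([237, 438, 262]) cube([278, 32, 30]);
translate([237, 438, 577]) cube([278, 32, 30]);
translate([237, 438, 892]) cube([278, 32, 30]);
translate([237, 438, 1207]) cube([278, 32, 30]);
translate([237, 438, 1522]) cube([278, 32, 30]);
translate([237, 438, 1837]) cube([278, 32, 30]);
translate([237, 438, 2152]) cube([278, 32, 30]);


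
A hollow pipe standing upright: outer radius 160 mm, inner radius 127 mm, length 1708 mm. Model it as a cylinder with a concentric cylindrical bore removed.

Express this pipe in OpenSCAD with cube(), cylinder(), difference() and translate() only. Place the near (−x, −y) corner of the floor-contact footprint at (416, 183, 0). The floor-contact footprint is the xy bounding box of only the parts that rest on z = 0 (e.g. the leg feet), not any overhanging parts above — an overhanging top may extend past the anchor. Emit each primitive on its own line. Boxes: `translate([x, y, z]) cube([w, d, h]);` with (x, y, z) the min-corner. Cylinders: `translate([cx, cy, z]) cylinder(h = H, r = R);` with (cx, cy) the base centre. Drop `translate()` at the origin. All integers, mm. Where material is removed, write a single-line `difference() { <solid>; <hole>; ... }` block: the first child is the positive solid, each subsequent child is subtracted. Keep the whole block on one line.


difference() { translate([576, 343, 0]) cylinder(h = 1708, r = 160); translate([576, 343, 0]) cylinder(h = 1708, r = 127); }


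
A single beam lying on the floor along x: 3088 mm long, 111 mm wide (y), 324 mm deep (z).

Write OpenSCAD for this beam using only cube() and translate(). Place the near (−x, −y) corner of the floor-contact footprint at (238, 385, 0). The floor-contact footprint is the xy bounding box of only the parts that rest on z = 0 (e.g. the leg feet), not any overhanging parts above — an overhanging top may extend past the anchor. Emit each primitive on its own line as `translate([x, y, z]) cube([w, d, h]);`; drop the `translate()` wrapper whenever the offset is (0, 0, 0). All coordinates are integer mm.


translate([238, 385, 0]) cube([3088, 111, 324]);


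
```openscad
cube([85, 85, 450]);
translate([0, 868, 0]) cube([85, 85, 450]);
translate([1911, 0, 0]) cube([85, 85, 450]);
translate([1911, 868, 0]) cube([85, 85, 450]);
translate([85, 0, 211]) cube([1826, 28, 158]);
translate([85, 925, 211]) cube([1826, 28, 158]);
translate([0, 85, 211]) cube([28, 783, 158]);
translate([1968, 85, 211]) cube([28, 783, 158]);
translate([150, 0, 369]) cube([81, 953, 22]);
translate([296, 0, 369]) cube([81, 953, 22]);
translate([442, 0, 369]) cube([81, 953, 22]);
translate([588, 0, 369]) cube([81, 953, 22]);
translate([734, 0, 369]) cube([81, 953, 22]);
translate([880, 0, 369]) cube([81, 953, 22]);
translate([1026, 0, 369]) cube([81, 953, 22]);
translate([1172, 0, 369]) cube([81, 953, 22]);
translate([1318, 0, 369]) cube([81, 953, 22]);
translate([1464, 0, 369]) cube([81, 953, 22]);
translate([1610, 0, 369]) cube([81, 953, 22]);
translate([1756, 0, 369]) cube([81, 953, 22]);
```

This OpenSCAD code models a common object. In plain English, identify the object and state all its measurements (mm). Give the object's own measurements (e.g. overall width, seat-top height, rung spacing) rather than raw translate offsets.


A bed frame 1996 mm long (x) by 953 mm wide (y). Four 85×85 mm corner posts, 450 mm tall, at the corners of the footprint. Four rails of 28 mm thickness and 158 mm height run between adjacent posts with their undersides at z = 211 mm, their outer faces flush with the outside of the frame (the two x-running rails run between the posts' inner faces; the two y-running rails run between the posts' inner faces). 12 slats, each 81 mm wide (x) and 22 mm thick, lie across the top of the two x-running rails, running the full 953 mm width of the frame in y; along x they sit between the end posts with a 65 mm gap after the −x posts and between neighbouring slats, leaving 74 mm before the +x posts.


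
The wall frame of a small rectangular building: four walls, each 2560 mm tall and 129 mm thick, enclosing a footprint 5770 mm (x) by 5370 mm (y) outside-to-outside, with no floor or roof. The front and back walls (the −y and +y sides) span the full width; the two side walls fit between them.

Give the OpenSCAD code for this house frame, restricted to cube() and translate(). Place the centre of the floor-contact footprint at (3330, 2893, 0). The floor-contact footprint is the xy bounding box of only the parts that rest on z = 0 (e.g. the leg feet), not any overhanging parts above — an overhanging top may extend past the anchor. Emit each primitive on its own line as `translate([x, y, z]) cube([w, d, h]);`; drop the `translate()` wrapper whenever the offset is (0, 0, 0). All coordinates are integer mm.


translate([445, 208, 0]) cube([5770, 129, 2560]);
translate([445, 5449, 0]) cube([5770, 129, 2560]);
translate([445, 337, 0]) cube([129, 5112, 2560]);
translate([6086, 337, 0]) cube([129, 5112, 2560]);


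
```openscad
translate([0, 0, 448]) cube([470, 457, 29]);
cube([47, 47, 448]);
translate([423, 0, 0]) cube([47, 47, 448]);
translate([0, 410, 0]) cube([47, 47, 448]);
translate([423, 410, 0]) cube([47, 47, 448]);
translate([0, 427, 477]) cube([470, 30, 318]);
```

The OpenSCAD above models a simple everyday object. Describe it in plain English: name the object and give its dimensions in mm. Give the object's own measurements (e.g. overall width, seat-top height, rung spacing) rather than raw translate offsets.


A chair. The seat is a 470×457×29 mm slab with its top at z = 477 mm, on four 47×47 mm corner legs (flush with the seat edges, standing on z = 0). A flat backrest 30 mm thick, 318 mm tall, spans the full seat width and rises from the seat top along its +y edge, rear face flush with the rear of the seat.


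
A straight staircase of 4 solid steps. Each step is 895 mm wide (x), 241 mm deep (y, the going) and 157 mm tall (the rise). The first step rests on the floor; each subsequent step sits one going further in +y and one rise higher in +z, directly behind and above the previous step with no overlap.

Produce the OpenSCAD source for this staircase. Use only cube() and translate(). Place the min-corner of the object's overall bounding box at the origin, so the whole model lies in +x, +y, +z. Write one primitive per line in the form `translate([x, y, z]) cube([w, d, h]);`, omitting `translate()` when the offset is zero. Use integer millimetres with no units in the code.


cube([895, 241, 157]);
translate([0, 241, 157]) cube([895, 241, 157]);
translate([0, 482, 314]) cube([895, 241, 157]);
translate([0, 723, 471]) cube([895, 241, 157]);


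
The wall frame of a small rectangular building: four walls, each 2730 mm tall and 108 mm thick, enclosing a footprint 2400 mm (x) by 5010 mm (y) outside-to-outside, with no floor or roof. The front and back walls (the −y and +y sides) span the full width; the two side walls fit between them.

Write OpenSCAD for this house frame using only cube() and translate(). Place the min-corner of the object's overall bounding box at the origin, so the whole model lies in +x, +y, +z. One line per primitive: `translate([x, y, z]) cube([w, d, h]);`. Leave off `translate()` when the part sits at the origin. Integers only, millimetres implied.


cube([2400, 108, 2730]);
translate([0, 4902, 0]) cube([2400, 108, 2730]);
translate([0, 108, 0]) cube([108, 4794, 2730]);
translate([2292, 108, 0]) cube([108, 4794, 2730]);


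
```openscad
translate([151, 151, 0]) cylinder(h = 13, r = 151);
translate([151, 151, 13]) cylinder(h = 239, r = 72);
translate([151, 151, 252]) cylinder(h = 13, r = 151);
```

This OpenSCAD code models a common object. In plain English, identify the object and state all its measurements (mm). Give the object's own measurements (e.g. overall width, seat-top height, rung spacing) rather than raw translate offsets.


A spool: two coaxial disc flanges of radius 151 mm and thickness 13 mm, joined by a core cylinder of radius 72 mm and height 239 mm. The lower flange rests on z = 0 and the three cylinders share a vertical axis.


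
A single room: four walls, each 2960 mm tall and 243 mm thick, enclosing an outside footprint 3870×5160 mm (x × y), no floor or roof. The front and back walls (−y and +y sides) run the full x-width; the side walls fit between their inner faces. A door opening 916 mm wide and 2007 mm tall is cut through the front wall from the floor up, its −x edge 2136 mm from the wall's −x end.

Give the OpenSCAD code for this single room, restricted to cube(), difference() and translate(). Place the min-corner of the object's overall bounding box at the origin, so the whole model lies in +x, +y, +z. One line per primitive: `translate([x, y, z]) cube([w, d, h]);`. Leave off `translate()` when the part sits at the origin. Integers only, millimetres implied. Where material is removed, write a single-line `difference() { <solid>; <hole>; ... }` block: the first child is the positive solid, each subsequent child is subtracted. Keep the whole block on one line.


difference() { cube([3870, 243, 2960]); translate([2136, 0, 0]) cube([916, 243, 2007]); }
translate([0, 4917, 0]) cube([3870, 243, 2960]);
translate([0, 243, 0]) cube([243, 4674, 2960]);
translate([3627, 243, 0]) cube([243, 4674, 2960]);


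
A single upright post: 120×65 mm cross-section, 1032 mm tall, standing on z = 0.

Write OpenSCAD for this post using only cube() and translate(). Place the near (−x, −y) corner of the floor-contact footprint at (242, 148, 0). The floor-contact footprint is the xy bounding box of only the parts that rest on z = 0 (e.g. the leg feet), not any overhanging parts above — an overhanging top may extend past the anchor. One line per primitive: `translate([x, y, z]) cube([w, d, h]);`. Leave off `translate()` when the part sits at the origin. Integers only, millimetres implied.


translate([242, 148, 0]) cube([120, 65, 1032]);


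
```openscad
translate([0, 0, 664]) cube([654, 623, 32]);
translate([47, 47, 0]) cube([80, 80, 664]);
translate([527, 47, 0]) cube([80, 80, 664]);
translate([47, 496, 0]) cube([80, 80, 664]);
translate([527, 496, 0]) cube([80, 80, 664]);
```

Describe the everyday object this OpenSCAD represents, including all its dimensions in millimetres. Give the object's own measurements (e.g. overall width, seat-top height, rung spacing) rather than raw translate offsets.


A rectangular dining table. The top is 654×623×32 mm with its upper surface at z = 696 mm. It stands on four 80×80 mm square legs, each inset 47 mm from the nearest pair of top edges, running from the floor to the underside of the top.
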